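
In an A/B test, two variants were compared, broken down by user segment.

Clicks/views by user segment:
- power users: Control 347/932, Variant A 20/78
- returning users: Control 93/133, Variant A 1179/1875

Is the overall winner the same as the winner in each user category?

No

Power users: Control 347/932 = 37.2%, Variant A 20/78 = 25.6% → Control
Returning users: Control 93/133 = 69.9%, Variant A 1179/1875 = 62.9% → Control
Overall: Control 440/1065 = 41.3%, Variant A 1199/1953 = 61.4% → Variant A
Control wins each user group but Variant A wins overall — the comparison reverses. Control's views skew toward power users, which has a lower base rate.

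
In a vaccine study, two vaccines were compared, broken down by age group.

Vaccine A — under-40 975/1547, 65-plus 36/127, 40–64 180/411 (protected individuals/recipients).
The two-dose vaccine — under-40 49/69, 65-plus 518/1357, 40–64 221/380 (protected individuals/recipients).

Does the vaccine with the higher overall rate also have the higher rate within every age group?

Under-40: Vaccine A 975/1547 = 63.0%, the two-dose vaccine 49/69 = 71.0% → the two-dose vaccine
65-plus: Vaccine A 36/127 = 28.3%, the two-dose vaccine 518/1357 = 38.2% → the two-dose vaccine
40–64: Vaccine A 180/411 = 43.8%, the two-dose vaccine 221/380 = 58.2% → the two-dose vaccine
Overall: Vaccine A 1191/2085 = 57.1%, the two-dose vaccine 788/1806 = 43.6% → Vaccine A
The two-dose vaccine wins each age group but Vaccine A wins overall — the comparison reverses. The two-dose vaccine's recipients skew toward 65-plus, which has a lower base rate.

No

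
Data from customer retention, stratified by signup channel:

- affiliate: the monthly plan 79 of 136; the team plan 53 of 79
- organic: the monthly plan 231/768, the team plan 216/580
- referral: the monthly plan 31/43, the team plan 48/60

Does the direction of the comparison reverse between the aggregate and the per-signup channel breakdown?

Affiliate: the monthly plan 79/136 = 58.1%, the team plan 53/79 = 67.1% → the team plan
Organic: the monthly plan 231/768 = 30.1%, the team plan 216/580 = 37.2% → the team plan
Referral: the monthly plan 31/43 = 72.1%, the team plan 48/60 = 80.0% → the team plan
Overall: the monthly plan 341/947 = 36.0%, the team plan 317/719 = 44.1% → the team plan
The team plan wins overall and in every signup group — no reversal.

No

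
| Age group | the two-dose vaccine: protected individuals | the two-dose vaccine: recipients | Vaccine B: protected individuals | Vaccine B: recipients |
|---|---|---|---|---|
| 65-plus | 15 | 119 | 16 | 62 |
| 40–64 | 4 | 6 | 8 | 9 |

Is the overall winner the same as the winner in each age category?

Yes

65-plus: the two-dose vaccine 15/119 = 12.6%, Vaccine B 16/62 = 25.8% → Vaccine B
40–64: the two-dose vaccine 4/6 = 66.7%, Vaccine B 8/9 = 88.9% → Vaccine B
Overall: the two-dose vaccine 19/125 = 15.2%, Vaccine B 24/71 = 33.8% → Vaccine B
Vaccine B wins overall and in every age group — no reversal.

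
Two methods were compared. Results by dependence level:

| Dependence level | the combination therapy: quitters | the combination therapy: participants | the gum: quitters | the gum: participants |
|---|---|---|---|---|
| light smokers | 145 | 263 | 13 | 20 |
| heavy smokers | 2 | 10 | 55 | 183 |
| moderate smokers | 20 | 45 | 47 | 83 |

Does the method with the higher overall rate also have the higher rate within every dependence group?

Light smokers: the combination therapy 145/263 = 55.1%, the gum 13/20 = 65.0% → the gum
Heavy smokers: the combination therapy 2/10 = 20.0%, the gum 55/183 = 30.1% → the gum
Moderate smokers: the combination therapy 20/45 = 44.4%, the gum 47/83 = 56.6% → the gum
Overall: the combination therapy 167/318 = 52.5%, the gum 115/286 = 40.2% → the combination therapy
The gum wins each dependence group but the combination therapy wins overall — the comparison reverses. The gum's participants skew toward heavy smokers, which has a lower base rate.

No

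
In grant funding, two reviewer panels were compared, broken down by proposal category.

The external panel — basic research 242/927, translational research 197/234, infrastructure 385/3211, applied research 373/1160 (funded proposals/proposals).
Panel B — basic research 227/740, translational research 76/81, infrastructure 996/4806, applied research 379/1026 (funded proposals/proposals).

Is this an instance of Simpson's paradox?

Basic research: the external panel 242/927 = 26.1%, Panel B 227/740 = 30.7% → Panel B
Translational research: the external panel 197/234 = 84.2%, Panel B 76/81 = 93.8% → Panel B
Infrastructure: the external panel 385/3211 = 12.0%, Panel B 996/4806 = 20.7% → Panel B
Applied research: the external panel 373/1160 = 32.2%, Panel B 379/1026 = 36.9% → Panel B
Overall: the external panel 1197/5532 = 21.6%, Panel B 1678/6653 = 25.2% → Panel B
Panel B wins overall and in every proposal group — no reversal.

No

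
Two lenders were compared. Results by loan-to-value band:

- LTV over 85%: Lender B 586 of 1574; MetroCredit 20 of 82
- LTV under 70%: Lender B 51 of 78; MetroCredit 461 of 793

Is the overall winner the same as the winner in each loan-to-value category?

LTV over 85%: Lender B 586/1574 = 37.2%, MetroCredit 20/82 = 24.4% → Lender B
LTV under 70%: Lender B 51/78 = 65.4%, MetroCredit 461/793 = 58.1% → Lender B
Overall: Lender B 637/1652 = 38.6%, MetroCredit 481/875 = 55.0% → MetroCredit
Lender B wins each loan-to-value group but MetroCredit wins overall — the comparison reverses. Lender B's loans skew toward LTV over 85%, which has a lower base rate.

No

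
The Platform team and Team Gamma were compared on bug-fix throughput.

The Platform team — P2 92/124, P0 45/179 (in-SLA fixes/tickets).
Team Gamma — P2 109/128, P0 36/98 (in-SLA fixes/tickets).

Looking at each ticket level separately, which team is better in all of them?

P2: the Platform team 92/124 = 74.2%, Team Gamma 109/128 = 85.2% → Team Gamma
P0: the Platform team 45/179 = 25.1%, Team Gamma 36/98 = 36.7% → Team Gamma
Team Gamma has the higher rate in both groups.

Team Gamma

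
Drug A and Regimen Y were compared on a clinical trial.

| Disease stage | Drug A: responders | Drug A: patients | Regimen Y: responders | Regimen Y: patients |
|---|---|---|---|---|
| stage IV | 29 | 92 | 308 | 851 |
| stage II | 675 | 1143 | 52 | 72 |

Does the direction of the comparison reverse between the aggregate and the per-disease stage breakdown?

Stage IV: Drug A 29/92 = 31.5%, Regimen Y 308/851 = 36.2% → Regimen Y
Stage II: Drug A 675/1143 = 59.1%, Regimen Y 52/72 = 72.2% → Regimen Y
Overall: Drug A 704/1235 = 57.0%, Regimen Y 360/923 = 39.0% → Drug A
Regimen Y wins each disease group but Drug A wins overall — the comparison reverses. Regimen Y's patients skew toward stage IV, which has a lower base rate.

Yes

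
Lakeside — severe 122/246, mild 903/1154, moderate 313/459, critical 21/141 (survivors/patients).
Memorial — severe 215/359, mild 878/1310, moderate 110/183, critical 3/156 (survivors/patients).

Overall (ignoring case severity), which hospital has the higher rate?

Lakeside

Severe: Lakeside 122/246 = 49.6%, Memorial 215/359 = 59.9% → Memorial
Mild: Lakeside 903/1154 = 78.2%, Memorial 878/1310 = 67.0% → Lakeside
Moderate: Lakeside 313/459 = 68.2%, Memorial 110/183 = 60.1% → Lakeside
Critical: Lakeside 21/141 = 14.9%, Memorial 3/156 = 1.9% → Lakeside
Overall: Lakeside 1359/2000 = 68.0%, Memorial 1206/2008 = 60.1% → Lakeside
(Neither sweeps every case group, but Lakeside has the higher pooled rate.)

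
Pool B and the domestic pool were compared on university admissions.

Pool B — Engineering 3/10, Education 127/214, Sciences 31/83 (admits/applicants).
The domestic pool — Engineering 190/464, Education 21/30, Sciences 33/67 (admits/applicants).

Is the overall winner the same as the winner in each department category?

No

Engineering: Pool B 3/10 = 30.0%, the domestic pool 190/464 = 40.9% → the domestic pool
Education: Pool B 127/214 = 59.3%, the domestic pool 21/30 = 70.0% → the domestic pool
Sciences: Pool B 31/83 = 37.3%, the domestic pool 33/67 = 49.3% → the domestic pool
Overall: Pool B 161/307 = 52.4%, the domestic pool 244/561 = 43.5% → Pool B
The domestic pool wins each department group but Pool B wins overall — the comparison reverses. The domestic pool's applicants skew toward Engineering, which has a lower base rate.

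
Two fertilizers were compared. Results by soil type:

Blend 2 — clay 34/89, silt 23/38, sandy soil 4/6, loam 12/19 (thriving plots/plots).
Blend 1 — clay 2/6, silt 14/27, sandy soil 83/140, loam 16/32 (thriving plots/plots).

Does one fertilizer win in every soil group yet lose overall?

Yes

Clay: Blend 2 34/89 = 38.2%, Blend 1 2/6 = 33.3% → Blend 2
Silt: Blend 2 23/38 = 60.5%, Blend 1 14/27 = 51.9% → Blend 2
Sandy soil: Blend 2 4/6 = 66.7%, Blend 1 83/140 = 59.3% → Blend 2
Loam: Blend 2 12/19 = 63.2%, Blend 1 16/32 = 50.0% → Blend 2
Overall: Blend 2 73/152 = 48.0%, Blend 1 115/205 = 56.1% → Blend 1
Blend 2 wins each soil group but Blend 1 wins overall — the comparison reverses. Blend 2's plots skew toward clay, which has a lower base rate.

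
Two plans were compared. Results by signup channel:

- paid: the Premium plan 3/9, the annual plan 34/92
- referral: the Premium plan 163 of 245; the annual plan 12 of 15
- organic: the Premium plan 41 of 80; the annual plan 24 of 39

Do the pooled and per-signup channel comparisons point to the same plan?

No

Paid: the Premium plan 3/9 = 33.3%, the annual plan 34/92 = 37.0% → the annual plan
Referral: the Premium plan 163/245 = 66.5%, the annual plan 12/15 = 80.0% → the annual plan
Organic: the Premium plan 41/80 = 51.2%, the annual plan 24/39 = 61.5% → the annual plan
Overall: the Premium plan 207/334 = 62.0%, the annual plan 70/146 = 47.9% → the Premium plan
The annual plan wins each signup group but the Premium plan wins overall — the comparison reverses. The annual plan's customers skew toward paid, which has a lower base rate.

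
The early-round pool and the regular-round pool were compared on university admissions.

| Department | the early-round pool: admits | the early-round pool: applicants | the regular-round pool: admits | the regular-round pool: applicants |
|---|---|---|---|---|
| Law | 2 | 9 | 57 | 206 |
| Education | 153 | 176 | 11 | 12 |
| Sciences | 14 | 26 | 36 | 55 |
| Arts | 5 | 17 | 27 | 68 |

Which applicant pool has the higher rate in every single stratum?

Law: the early-round pool 2/9 = 22.2%, the regular-round pool 57/206 = 27.7% → the regular-round pool
Education: the early-round pool 153/176 = 86.9%, the regular-round pool 11/12 = 91.7% → the regular-round pool
Sciences: the early-round pool 14/26 = 53.8%, the regular-round pool 36/55 = 65.5% → the regular-round pool
Arts: the early-round pool 5/17 = 29.4%, the regular-round pool 27/68 = 39.7% → the regular-round pool
The regular-round pool has the higher rate in all 4 groups.

the regular-round pool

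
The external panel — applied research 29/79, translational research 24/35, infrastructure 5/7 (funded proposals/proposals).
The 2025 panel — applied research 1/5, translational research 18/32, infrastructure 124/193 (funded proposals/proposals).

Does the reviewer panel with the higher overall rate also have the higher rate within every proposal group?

Applied research: the external panel 29/79 = 36.7%, the 2025 panel 1/5 = 20.0% → the external panel
Translational research: the external panel 24/35 = 68.6%, the 2025 panel 18/32 = 56.2% → the external panel
Infrastructure: the external panel 5/7 = 71.4%, the 2025 panel 124/193 = 64.2% → the external panel
Overall: the external panel 58/121 = 47.9%, the 2025 panel 143/230 = 62.2% → the 2025 panel
The external panel wins each proposal group but the 2025 panel wins overall — the comparison reverses. The external panel's proposals skew toward applied research, which has a lower base rate.

No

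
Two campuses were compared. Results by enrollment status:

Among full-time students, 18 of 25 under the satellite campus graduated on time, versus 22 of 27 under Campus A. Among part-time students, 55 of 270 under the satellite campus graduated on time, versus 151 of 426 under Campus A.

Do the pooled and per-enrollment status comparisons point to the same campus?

Yes

Full-time: the satellite campus 18/25 = 72.0%, Campus A 22/27 = 81.5% → Campus A
Part-time: the satellite campus 55/270 = 20.4%, Campus A 151/426 = 35.4% → Campus A
Overall: the satellite campus 73/295 = 24.7%, Campus A 173/453 = 38.2% → Campus A
Campus A wins overall and in every enrollment group — no reversal.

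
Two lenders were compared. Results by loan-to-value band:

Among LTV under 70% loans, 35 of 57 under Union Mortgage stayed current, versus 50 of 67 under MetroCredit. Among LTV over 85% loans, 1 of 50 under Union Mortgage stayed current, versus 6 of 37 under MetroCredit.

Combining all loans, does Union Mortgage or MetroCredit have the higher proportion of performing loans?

LTV under 70%: Union Mortgage 35/57 = 61.4%, MetroCredit 50/67 = 74.6% → MetroCredit
LTV over 85%: Union Mortgage 1/50 = 2.0%, MetroCredit 6/37 = 16.2% → MetroCredit
Overall: Union Mortgage 36/107 = 33.6%, MetroCredit 56/104 = 53.8% → MetroCredit

MetroCredit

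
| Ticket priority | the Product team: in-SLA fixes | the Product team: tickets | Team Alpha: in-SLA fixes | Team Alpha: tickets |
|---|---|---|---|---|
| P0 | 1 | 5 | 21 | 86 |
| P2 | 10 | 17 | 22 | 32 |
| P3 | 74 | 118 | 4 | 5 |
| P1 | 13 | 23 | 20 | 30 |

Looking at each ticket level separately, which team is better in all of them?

P0: the Product team 1/5 = 20.0%, Team Alpha 21/86 = 24.4% → Team Alpha
P2: the Product team 10/17 = 58.8%, Team Alpha 22/32 = 68.8% → Team Alpha
P3: the Product team 74/118 = 62.7%, Team Alpha 4/5 = 80.0% → Team Alpha
P1: the Product team 13/23 = 56.5%, Team Alpha 20/30 = 66.7% → Team Alpha
Team Alpha has the higher rate in all 4 groups.

Team Alpha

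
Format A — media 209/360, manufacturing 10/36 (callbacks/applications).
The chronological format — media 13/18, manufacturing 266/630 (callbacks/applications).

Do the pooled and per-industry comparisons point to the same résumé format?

Media: Format A 209/360 = 58.1%, the chronological format 13/18 = 72.2% → the chronological format
Manufacturing: Format A 10/36 = 27.8%, the chronological format 266/630 = 42.2% → the chronological format
Overall: Format A 219/396 = 55.3%, the chronological format 279/648 = 43.1% → Format A
The chronological format wins each industry group but Format A wins overall — the comparison reverses. The chronological format's applications skew toward manufacturing, which has a lower base rate.

No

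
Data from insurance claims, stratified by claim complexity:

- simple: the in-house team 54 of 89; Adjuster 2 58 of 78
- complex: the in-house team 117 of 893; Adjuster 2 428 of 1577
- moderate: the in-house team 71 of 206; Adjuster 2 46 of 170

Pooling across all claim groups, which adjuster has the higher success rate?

Adjuster 2

Simple: the in-house team 54/89 = 60.7%, Adjuster 2 58/78 = 74.4% → Adjuster 2
Complex: the in-house team 117/893 = 13.1%, Adjuster 2 428/1577 = 27.1% → Adjuster 2
Moderate: the in-house team 71/206 = 34.5%, Adjuster 2 46/170 = 27.1% → the in-house team
Overall: the in-house team 242/1188 = 20.4%, Adjuster 2 532/1825 = 29.2% → Adjuster 2
(Neither sweeps every claim group, but Adjuster 2 has the higher pooled rate.)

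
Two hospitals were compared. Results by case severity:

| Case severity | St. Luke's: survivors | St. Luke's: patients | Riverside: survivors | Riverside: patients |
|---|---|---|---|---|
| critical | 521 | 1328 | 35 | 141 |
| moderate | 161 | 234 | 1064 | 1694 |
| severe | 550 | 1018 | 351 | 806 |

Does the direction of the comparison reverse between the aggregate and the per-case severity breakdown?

Critical: St. Luke's 521/1328 = 39.2%, Riverside 35/141 = 24.8% → St. Luke's
Moderate: St. Luke's 161/234 = 68.8%, Riverside 1064/1694 = 62.8% → St. Luke's
Severe: St. Luke's 550/1018 = 54.0%, Riverside 351/806 = 43.5% → St. Luke's
Overall: St. Luke's 1232/2580 = 47.8%, Riverside 1450/2641 = 54.9% → Riverside
St. Luke's wins each case group but Riverside wins overall — the comparison reverses. St. Luke's's patients skew toward critical, which has a lower base rate.

Yes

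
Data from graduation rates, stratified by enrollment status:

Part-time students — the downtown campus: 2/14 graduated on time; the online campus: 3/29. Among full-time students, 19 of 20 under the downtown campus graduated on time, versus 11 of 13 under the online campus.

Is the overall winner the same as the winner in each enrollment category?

Yes

Part-time: the downtown campus 2/14 = 14.3%, the online campus 3/29 = 10.3% → the downtown campus
Full-time: the downtown campus 19/20 = 95.0%, the online campus 11/13 = 84.6% → the downtown campus
Overall: the downtown campus 21/34 = 61.8%, the online campus 14/42 = 33.3% → the downtown campus
The downtown campus wins overall and in every enrollment group — no reversal.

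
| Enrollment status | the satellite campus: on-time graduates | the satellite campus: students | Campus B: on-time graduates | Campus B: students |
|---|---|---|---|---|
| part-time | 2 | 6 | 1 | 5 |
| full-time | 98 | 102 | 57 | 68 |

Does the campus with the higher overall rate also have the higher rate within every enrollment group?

Yes

Part-time: the satellite campus 2/6 = 33.3%, Campus B 1/5 = 20.0% → the satellite campus
Full-time: the satellite campus 98/102 = 96.1%, Campus B 57/68 = 83.8% → the satellite campus
Overall: the satellite campus 100/108 = 92.6%, Campus B 58/73 = 79.5% → the satellite campus
The satellite campus wins overall and in every enrollment group — no reversal.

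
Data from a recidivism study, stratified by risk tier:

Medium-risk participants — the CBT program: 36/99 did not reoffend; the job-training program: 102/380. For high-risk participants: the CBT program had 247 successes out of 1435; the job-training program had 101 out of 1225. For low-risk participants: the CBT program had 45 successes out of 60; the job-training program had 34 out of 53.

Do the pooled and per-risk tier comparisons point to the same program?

Medium-risk: the CBT program 36/99 = 36.4%, the job-training program 102/380 = 26.8% → the CBT program
High-risk: the CBT program 247/1435 = 17.2%, the job-training program 101/1225 = 8.2% → the CBT program
Low-risk: the CBT program 45/60 = 75.0%, the job-training program 34/53 = 64.2% → the CBT program
Overall: the CBT program 328/1594 = 20.6%, the job-training program 237/1658 = 14.3% → the CBT program
The CBT program wins overall and in every risk group — no reversal.

Yes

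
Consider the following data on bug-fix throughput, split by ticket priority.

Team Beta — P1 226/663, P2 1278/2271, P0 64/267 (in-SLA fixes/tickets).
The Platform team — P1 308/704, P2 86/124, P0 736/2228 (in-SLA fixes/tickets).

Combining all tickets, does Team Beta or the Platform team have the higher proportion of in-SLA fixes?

P1: Team Beta 226/663 = 34.1%, the Platform team 308/704 = 43.8% → the Platform team
P2: Team Beta 1278/2271 = 56.3%, the Platform team 86/124 = 69.4% → the Platform team
P0: Team Beta 64/267 = 24.0%, the Platform team 736/2228 = 33.0% → the Platform team
Overall: Team Beta 1568/3201 = 49.0%, the Platform team 1130/3056 = 37.0% → Team Beta
(The Platform team wins every ticket group but Team Beta wins overall — the Platform team's tickets skew toward the low-rate P0 group.)

Team Beta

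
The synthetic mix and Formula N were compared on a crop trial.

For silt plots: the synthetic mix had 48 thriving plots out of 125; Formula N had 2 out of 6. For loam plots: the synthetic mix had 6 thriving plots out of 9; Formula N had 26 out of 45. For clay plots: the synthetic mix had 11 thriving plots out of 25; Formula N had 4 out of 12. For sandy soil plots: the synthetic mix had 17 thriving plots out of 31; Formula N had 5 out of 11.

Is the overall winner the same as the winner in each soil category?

Silt: the synthetic mix 48/125 = 38.4%, Formula N 2/6 = 33.3% → the synthetic mix
Loam: the synthetic mix 6/9 = 66.7%, Formula N 26/45 = 57.8% → the synthetic mix
Clay: the synthetic mix 11/25 = 44.0%, Formula N 4/12 = 33.3% → the synthetic mix
Sandy soil: the synthetic mix 17/31 = 54.8%, Formula N 5/11 = 45.5% → the synthetic mix
Overall: the synthetic mix 82/190 = 43.2%, Formula N 37/74 = 50.0% → Formula N
The synthetic mix wins each soil group but Formula N wins overall — the comparison reverses. The synthetic mix's plots skew toward silt, which has a lower base rate.

No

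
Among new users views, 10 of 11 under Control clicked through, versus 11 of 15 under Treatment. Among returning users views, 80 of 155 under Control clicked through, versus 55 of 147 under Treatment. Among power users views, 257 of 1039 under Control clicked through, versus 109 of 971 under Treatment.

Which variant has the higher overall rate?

Control

New users: Control 10/11 = 90.9%, Treatment 11/15 = 73.3% → Control
Returning users: Control 80/155 = 51.6%, Treatment 55/147 = 37.4% → Control
Power users: Control 257/1039 = 24.7%, Treatment 109/971 = 11.2% → Control
Overall: Control 347/1205 = 28.8%, Treatment 175/1133 = 15.4% → Control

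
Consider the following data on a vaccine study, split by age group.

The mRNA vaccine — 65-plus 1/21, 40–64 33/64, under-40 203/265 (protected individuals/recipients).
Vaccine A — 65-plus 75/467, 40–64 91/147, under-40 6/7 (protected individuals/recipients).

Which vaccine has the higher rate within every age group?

65-plus: the mRNA vaccine 1/21 = 4.8%, Vaccine A 75/467 = 16.1% → Vaccine A
40–64: the mRNA vaccine 33/64 = 51.6%, Vaccine A 91/147 = 61.9% → Vaccine A
Under-40: the mRNA vaccine 203/265 = 76.6%, Vaccine A 6/7 = 85.7% → Vaccine A
Vaccine A has the higher rate in all 3 groups.

Vaccine A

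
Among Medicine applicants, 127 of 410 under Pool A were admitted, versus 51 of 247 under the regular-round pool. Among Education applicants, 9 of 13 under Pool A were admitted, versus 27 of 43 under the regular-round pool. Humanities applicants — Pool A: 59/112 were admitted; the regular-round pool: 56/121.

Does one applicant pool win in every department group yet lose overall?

Medicine: Pool A 127/410 = 31.0%, the regular-round pool 51/247 = 20.6% → Pool A
Education: Pool A 9/13 = 69.2%, the regular-round pool 27/43 = 62.8% → Pool A
Humanities: Pool A 59/112 = 52.7%, the regular-round pool 56/121 = 46.3% → Pool A
Overall: Pool A 195/535 = 36.4%, the regular-round pool 134/411 = 32.6% → Pool A
Pool A wins overall and in every department group — no reversal.

No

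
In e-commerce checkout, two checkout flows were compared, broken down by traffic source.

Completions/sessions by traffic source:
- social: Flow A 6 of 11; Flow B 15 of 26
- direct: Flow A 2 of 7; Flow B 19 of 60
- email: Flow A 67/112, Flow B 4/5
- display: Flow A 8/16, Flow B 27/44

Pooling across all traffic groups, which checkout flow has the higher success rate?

Flow A

Social: Flow A 6/11 = 54.5%, Flow B 15/26 = 57.7% → Flow B
Direct: Flow A 2/7 = 28.6%, Flow B 19/60 = 31.7% → Flow B
Email: Flow A 67/112 = 59.8%, Flow B 4/5 = 80.0% → Flow B
Display: Flow A 8/16 = 50.0%, Flow B 27/44 = 61.4% → Flow B
Overall: Flow A 83/146 = 56.8%, Flow B 65/135 = 48.1% → Flow A
(Flow B wins every traffic group but Flow A wins overall — Flow B's sessions skew toward the low-rate direct group.)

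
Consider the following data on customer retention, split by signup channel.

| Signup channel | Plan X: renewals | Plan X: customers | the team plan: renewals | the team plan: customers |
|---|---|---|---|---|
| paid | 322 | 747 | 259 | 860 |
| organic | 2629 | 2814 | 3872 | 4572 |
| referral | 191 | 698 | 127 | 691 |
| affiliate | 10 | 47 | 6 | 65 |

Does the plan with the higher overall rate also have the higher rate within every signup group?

Paid: Plan X 322/747 = 43.1%, the team plan 259/860 = 30.1% → Plan X
Organic: Plan X 2629/2814 = 93.4%, the team plan 3872/4572 = 84.7% → Plan X
Referral: Plan X 191/698 = 27.4%, the team plan 127/691 = 18.4% → Plan X
Affiliate: Plan X 10/47 = 21.3%, the team plan 6/65 = 9.2% → Plan X
Overall: Plan X 3152/4306 = 73.2%, the team plan 4264/6188 = 68.9% → Plan X
Plan X wins overall and in every signup group — no reversal.

Yes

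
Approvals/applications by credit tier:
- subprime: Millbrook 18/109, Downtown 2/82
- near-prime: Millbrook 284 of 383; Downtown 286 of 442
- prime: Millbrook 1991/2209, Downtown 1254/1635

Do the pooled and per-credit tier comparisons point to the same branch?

Yes

Subprime: Millbrook 18/109 = 16.5%, Downtown 2/82 = 2.4% → Millbrook
Near-prime: Millbrook 284/383 = 74.2%, Downtown 286/442 = 64.7% → Millbrook
Prime: Millbrook 1991/2209 = 90.1%, Downtown 1254/1635 = 76.7% → Millbrook
Overall: Millbrook 2293/2701 = 84.9%, Downtown 1542/2159 = 71.4% → Millbrook
Millbrook wins overall and in every credit group — no reversal.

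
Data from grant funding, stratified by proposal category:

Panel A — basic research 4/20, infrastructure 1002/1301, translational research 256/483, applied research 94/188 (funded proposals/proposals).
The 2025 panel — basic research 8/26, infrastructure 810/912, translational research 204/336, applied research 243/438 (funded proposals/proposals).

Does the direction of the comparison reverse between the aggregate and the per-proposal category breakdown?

Basic research: Panel A 4/20 = 20.0%, the 2025 panel 8/26 = 30.8% → the 2025 panel
Infrastructure: Panel A 1002/1301 = 77.0%, the 2025 panel 810/912 = 88.8% → the 2025 panel
Translational research: Panel A 256/483 = 53.0%, the 2025 panel 204/336 = 60.7% → the 2025 panel
Applied research: Panel A 94/188 = 50.0%, the 2025 panel 243/438 = 55.5% → the 2025 panel
Overall: Panel A 1356/1992 = 68.1%, the 2025 panel 1265/1712 = 73.9% → the 2025 panel
The 2025 panel wins overall and in every proposal group — no reversal.

No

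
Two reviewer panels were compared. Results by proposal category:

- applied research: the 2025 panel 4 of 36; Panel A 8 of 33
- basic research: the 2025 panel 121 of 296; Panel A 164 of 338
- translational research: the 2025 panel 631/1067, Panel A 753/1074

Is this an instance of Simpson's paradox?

No

Applied research: the 2025 panel 4/36 = 11.1%, Panel A 8/33 = 24.2% → Panel A
Basic research: the 2025 panel 121/296 = 40.9%, Panel A 164/338 = 48.5% → Panel A
Translational research: the 2025 panel 631/1067 = 59.1%, Panel A 753/1074 = 70.1% → Panel A
Overall: the 2025 panel 756/1399 = 54.0%, Panel A 925/1445 = 64.0% → Panel A
Panel A wins overall and in every proposal group — no reversal.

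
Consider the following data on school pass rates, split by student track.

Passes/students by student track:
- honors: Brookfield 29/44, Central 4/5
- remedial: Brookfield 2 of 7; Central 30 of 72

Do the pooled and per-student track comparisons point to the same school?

No

Honors: Brookfield 29/44 = 65.9%, Central 4/5 = 80.0% → Central
Remedial: Brookfield 2/7 = 28.6%, Central 30/72 = 41.7% → Central
Overall: Brookfield 31/51 = 60.8%, Central 34/77 = 44.2% → Brookfield
Central wins each student group but Brookfield wins overall — the comparison reverses. Central's students skew toward remedial, which has a lower base rate.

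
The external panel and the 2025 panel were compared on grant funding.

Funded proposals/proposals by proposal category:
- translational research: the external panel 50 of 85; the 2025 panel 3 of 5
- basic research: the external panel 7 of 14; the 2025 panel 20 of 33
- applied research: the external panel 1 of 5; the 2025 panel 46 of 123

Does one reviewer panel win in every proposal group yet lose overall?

Translational research: the external panel 50/85 = 58.8%, the 2025 panel 3/5 = 60.0% → the 2025 panel
Basic research: the external panel 7/14 = 50.0%, the 2025 panel 20/33 = 60.6% → the 2025 panel
Applied research: the external panel 1/5 = 20.0%, the 2025 panel 46/123 = 37.4% → the 2025 panel
Overall: the external panel 58/104 = 55.8%, the 2025 panel 69/161 = 42.9% → the external panel
The 2025 panel wins each proposal group but the external panel wins overall — the comparison reverses. The 2025 panel's proposals skew toward applied research, which has a lower base rate.

Yes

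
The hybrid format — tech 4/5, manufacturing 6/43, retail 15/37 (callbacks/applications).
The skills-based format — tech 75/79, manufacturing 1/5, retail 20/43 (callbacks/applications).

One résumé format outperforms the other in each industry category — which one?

the skills-based format

Tech: the hybrid format 4/5 = 80.0%, the skills-based format 75/79 = 94.9% → the skills-based format
Manufacturing: the hybrid format 6/43 = 14.0%, the skills-based format 1/5 = 20.0% → the skills-based format
Retail: the hybrid format 15/37 = 40.5%, the skills-based format 20/43 = 46.5% → the skills-based format
The skills-based format has the higher rate in all 3 groups.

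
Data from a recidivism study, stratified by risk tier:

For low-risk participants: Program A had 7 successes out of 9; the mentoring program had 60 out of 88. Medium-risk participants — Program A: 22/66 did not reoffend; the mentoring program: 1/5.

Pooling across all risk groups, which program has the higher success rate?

Low-risk: Program A 7/9 = 77.8%, the mentoring program 60/88 = 68.2% → Program A
Medium-risk: Program A 22/66 = 33.3%, the mentoring program 1/5 = 20.0% → Program A
Overall: Program A 29/75 = 38.7%, the mentoring program 61/93 = 65.6% → the mentoring program
(Program A wins every risk group but the mentoring program wins overall — Program A's participants skew toward the low-rate medium-risk group.)

the mentoring program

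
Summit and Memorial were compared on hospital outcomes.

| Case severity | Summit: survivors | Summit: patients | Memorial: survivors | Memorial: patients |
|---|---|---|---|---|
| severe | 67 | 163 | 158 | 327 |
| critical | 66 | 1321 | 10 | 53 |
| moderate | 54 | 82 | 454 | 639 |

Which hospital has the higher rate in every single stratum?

Severe: Summit 67/163 = 41.1%, Memorial 158/327 = 48.3% → Memorial
Critical: Summit 66/1321 = 5.0%, Memorial 10/53 = 18.9% → Memorial
Moderate: Summit 54/82 = 65.9%, Memorial 454/639 = 71.0% → Memorial
Memorial has the higher rate in all 3 groups.

Memorial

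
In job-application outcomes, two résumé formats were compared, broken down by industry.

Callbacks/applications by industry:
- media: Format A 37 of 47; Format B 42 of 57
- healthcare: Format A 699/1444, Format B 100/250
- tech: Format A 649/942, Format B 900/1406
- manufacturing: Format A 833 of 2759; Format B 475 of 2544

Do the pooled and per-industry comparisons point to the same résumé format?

Media: Format A 37/47 = 78.7%, Format B 42/57 = 73.7% → Format A
Healthcare: Format A 699/1444 = 48.4%, Format B 100/250 = 40.0% → Format A
Tech: Format A 649/942 = 68.9%, Format B 900/1406 = 64.0% → Format A
Manufacturing: Format A 833/2759 = 30.2%, Format B 475/2544 = 18.7% → Format A
Overall: Format A 2218/5192 = 42.7%, Format B 1517/4257 = 35.6% → Format A
Format A wins overall and in every industry group — no reversal.

Yes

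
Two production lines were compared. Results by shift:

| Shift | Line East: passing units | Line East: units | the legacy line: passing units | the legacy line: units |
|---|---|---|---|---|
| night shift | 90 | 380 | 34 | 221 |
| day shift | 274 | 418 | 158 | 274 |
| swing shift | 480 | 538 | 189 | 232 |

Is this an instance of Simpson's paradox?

Night shift: Line East 90/380 = 23.7%, the legacy line 34/221 = 15.4% → Line East
Day shift: Line East 274/418 = 65.6%, the legacy line 158/274 = 57.7% → Line East
Swing shift: Line East 480/538 = 89.2%, the legacy line 189/232 = 81.5% → Line East
Overall: Line East 844/1336 = 63.2%, the legacy line 381/727 = 52.4% → Line East
Line East wins overall and in every shift group — no reversal.

No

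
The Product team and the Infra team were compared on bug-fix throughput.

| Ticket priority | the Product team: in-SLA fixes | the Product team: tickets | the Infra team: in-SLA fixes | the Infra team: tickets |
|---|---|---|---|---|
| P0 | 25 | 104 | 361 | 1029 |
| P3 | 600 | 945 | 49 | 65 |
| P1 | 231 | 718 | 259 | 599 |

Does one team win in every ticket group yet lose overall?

P0: the Product team 25/104 = 24.0%, the Infra team 361/1029 = 35.1% → the Infra team
P3: the Product team 600/945 = 63.5%, the Infra team 49/65 = 75.4% → the Infra team
P1: the Product team 231/718 = 32.2%, the Infra team 259/599 = 43.2% → the Infra team
Overall: the Product team 856/1767 = 48.4%, the Infra team 669/1693 = 39.5% → the Product team
The Infra team wins each ticket group but the Product team wins overall — the comparison reverses. The Infra team's tickets skew toward P0, which has a lower base rate.

Yes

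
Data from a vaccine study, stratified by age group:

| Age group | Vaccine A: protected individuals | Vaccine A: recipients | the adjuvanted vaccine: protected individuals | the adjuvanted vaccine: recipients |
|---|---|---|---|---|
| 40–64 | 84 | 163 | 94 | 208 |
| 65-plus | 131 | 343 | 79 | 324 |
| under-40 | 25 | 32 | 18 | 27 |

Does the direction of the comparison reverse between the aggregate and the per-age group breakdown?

40–64: Vaccine A 84/163 = 51.5%, the adjuvanted vaccine 94/208 = 45.2% → Vaccine A
65-plus: Vaccine A 131/343 = 38.2%, the adjuvanted vaccine 79/324 = 24.4% → Vaccine A
Under-40: Vaccine A 25/32 = 78.1%, the adjuvanted vaccine 18/27 = 66.7% → Vaccine A
Overall: Vaccine A 240/538 = 44.6%, the adjuvanted vaccine 191/559 = 34.2% → Vaccine A
Vaccine A wins overall and in every age group — no reversal.

No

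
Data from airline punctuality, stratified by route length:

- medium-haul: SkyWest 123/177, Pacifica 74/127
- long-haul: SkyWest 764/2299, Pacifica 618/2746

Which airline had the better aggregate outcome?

SkyWest

Medium-haul: SkyWest 123/177 = 69.5%, Pacifica 74/127 = 58.3% → SkyWest
Long-haul: SkyWest 764/2299 = 33.2%, Pacifica 618/2746 = 22.5% → SkyWest
Overall: SkyWest 887/2476 = 35.8%, Pacifica 692/2873 = 24.1% → SkyWest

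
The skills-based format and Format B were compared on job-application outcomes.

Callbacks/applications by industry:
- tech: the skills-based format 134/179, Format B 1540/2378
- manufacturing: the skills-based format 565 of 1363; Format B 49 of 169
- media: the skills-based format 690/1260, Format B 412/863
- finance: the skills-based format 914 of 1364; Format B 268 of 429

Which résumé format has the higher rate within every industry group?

Tech: the skills-based format 134/179 = 74.9%, Format B 1540/2378 = 64.8% → the skills-based format
Manufacturing: the skills-based format 565/1363 = 41.5%, Format B 49/169 = 29.0% → the skills-based format
Media: the skills-based format 690/1260 = 54.8%, Format B 412/863 = 47.7% → the skills-based format
Finance: the skills-based format 914/1364 = 67.0%, Format B 268/429 = 62.5% → the skills-based format
The skills-based format has the higher rate in all 4 groups.

the skills-based format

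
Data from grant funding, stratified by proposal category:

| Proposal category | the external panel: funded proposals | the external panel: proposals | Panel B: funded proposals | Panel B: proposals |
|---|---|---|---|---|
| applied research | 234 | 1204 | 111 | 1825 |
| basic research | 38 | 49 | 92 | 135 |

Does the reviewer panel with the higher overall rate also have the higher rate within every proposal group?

Yes

Applied research: the external panel 234/1204 = 19.4%, Panel B 111/1825 = 6.1% → the external panel
Basic research: the external panel 38/49 = 77.6%, Panel B 92/135 = 68.1% → the external panel
Overall: the external panel 272/1253 = 21.7%, Panel B 203/1960 = 10.4% → the external panel
The external panel wins overall and in every proposal group — no reversal.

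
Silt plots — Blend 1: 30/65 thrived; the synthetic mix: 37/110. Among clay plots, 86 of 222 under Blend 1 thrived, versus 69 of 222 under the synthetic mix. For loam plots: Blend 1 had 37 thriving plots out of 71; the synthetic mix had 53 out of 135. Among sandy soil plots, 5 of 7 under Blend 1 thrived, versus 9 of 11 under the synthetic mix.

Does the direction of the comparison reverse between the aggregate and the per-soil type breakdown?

No

Silt: Blend 1 30/65 = 46.2%, the synthetic mix 37/110 = 33.6% → Blend 1
Clay: Blend 1 86/222 = 38.7%, the synthetic mix 69/222 = 31.1% → Blend 1
Loam: Blend 1 37/71 = 52.1%, the synthetic mix 53/135 = 39.3% → Blend 1
Sandy soil: Blend 1 5/7 = 71.4%, the synthetic mix 9/11 = 81.8% → the synthetic mix
Overall: Blend 1 158/365 = 43.3%, the synthetic mix 168/478 = 35.1% → Blend 1
Neither sweeps: Blend 1 wins 3 of 4 groups, the synthetic mix wins 1. Blend 1 wins overall but not every group — no Simpson reversal.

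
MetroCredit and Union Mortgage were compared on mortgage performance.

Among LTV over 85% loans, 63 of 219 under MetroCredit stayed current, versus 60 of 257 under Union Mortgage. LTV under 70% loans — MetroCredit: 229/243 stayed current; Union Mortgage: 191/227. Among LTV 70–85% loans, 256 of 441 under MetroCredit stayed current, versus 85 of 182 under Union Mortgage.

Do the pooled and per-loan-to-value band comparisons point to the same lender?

Yes

LTV over 85%: MetroCredit 63/219 = 28.8%, Union Mortgage 60/257 = 23.3% → MetroCredit
LTV under 70%: MetroCredit 229/243 = 94.2%, Union Mortgage 191/227 = 84.1% → MetroCredit
LTV 70–85%: MetroCredit 256/441 = 58.0%, Union Mortgage 85/182 = 46.7% → MetroCredit
Overall: MetroCredit 548/903 = 60.7%, Union Mortgage 336/666 = 50.5% → MetroCredit
MetroCredit wins overall and in every loan-to-value group — no reversal.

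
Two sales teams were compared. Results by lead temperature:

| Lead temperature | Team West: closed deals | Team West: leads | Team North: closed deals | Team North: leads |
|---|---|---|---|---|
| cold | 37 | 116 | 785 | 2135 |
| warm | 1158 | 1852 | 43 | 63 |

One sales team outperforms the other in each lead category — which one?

Cold: Team West 37/116 = 31.9%, Team North 785/2135 = 36.8% → Team North
Warm: Team West 1158/1852 = 62.5%, Team North 43/63 = 68.3% → Team North
Team North has the higher rate in both groups.

Team North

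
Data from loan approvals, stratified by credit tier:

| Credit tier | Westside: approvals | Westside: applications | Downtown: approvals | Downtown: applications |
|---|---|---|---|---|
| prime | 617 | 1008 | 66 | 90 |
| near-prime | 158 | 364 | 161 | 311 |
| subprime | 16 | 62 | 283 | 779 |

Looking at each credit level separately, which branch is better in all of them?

Downtown

Prime: Westside 617/1008 = 61.2%, Downtown 66/90 = 73.3% → Downtown
Near-prime: Westside 158/364 = 43.4%, Downtown 161/311 = 51.8% → Downtown
Subprime: Westside 16/62 = 25.8%, Downtown 283/779 = 36.3% → Downtown
Downtown has the higher rate in all 3 groups.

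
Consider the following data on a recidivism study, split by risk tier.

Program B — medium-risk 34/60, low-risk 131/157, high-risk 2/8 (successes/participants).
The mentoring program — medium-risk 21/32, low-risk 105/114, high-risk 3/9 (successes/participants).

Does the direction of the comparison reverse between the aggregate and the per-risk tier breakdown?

Medium-risk: Program B 34/60 = 56.7%, the mentoring program 21/32 = 65.6% → the mentoring program
Low-risk: Program B 131/157 = 83.4%, the mentoring program 105/114 = 92.1% → the mentoring program
High-risk: Program B 2/8 = 25.0%, the mentoring program 3/9 = 33.3% → the mentoring program
Overall: Program B 167/225 = 74.2%, the mentoring program 129/155 = 83.2% → the mentoring program
The mentoring program wins overall and in every risk group — no reversal.

No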